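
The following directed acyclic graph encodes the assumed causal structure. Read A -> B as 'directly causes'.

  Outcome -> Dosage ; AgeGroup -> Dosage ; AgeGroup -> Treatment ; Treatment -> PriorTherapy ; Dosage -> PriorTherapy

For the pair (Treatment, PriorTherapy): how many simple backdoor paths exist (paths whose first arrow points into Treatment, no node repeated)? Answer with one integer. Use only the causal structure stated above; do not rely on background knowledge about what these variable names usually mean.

1

A backdoor path from Treatment to PriorTherapy is any simple undirected path whose first edge points into Treatment (i.e. leaves Treatment via a parent).
Parents of Treatment: {AgeGroup}.
Enumerating:
  P1: Treatment <- AgeGroup -> Dosage -> PriorTherapy
That exhausts the simple backdoor paths. Count: 1.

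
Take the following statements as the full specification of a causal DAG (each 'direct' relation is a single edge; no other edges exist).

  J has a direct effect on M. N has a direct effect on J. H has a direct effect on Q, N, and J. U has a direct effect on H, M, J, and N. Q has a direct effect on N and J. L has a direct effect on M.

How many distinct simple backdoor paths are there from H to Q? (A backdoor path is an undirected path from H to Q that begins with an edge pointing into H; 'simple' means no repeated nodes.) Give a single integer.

A backdoor path from H to Q is any simple undirected path whose first edge points into H (i.e. leaves H via a parent).
Parents of H: {U}.
Enumerating:
  P1: H <- U -> N <- Q
  P2: H <- U -> N -> J <- Q
  P3: H <- U -> J <- Q
  P4: H <- U -> J <- N <- Q
  P5: H <- U -> M <- J <- Q
  P6: H <- U -> M <- J <- N <- Q
That exhausts the simple backdoor paths. Count: 6.

6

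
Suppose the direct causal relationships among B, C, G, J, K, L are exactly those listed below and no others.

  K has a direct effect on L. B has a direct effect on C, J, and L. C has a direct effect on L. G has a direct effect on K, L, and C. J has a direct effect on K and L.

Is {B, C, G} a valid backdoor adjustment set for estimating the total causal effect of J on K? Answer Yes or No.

Yes

Backdoor paths from J to K (paths whose first edge points into J):
  P1: J <- B -> C <- G -> K
  P2: J <- B -> C <- G -> L <- K
  P3: J <- B -> C -> L <- G -> K
  P4: J <- B -> C -> L <- K
  P5: J <- B -> L <- G -> K
  P6: J <- B -> L <- C <- G -> K
  P7: J <- B -> L <- K
Condition 1 (no descendant of J in the set): holds — descendants of J are {K, L}; none are in {B, C, G}.
Condition 2 (every backdoor path blocked by {B, C, G}):
  P1: blocked at fork node B ∈ conditioning set.
  P2: blocked at fork node B ∈ conditioning set.
  P3: blocked at fork node B ∈ conditioning set.
  P4: blocked at fork node B ∈ conditioning set.
  P5: blocked at fork node B ∈ conditioning set.
  P6: blocked at fork node B ∈ conditioning set.
  P7: blocked at fork node B ∈ conditioning set.
{B, C, G} satisfies the backdoor criterion.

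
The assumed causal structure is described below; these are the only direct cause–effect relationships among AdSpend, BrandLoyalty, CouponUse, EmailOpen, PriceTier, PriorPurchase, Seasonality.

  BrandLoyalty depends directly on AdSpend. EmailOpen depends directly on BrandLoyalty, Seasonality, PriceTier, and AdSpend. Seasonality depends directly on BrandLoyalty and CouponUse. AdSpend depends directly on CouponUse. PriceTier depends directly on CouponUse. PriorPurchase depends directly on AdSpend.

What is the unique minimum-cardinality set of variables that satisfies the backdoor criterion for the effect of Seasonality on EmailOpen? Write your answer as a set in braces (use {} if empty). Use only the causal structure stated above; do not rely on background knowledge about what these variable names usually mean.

Variables eligible for adjustment (non-descendants of Seasonality, excluding Seasonality and EmailOpen): {AdSpend, BrandLoyalty, CouponUse, PriceTier, PriorPurchase}.
Backdoor paths from Seasonality to EmailOpen:
  P1: Seasonality <- CouponUse -> AdSpend -> BrandLoyalty -> EmailOpen
  P2: Seasonality <- CouponUse -> AdSpend -> EmailOpen
  P3: Seasonality <- CouponUse -> PriceTier -> EmailOpen
  P4: Seasonality <- BrandLoyalty <- AdSpend <- CouponUse -> PriceTier -> EmailOpen
  P5: Seasonality <- BrandLoyalty <- AdSpend -> EmailOpen
  P6: Seasonality <- BrandLoyalty -> EmailOpen
The empty set is not sufficient: P1 (Seasonality <- CouponUse -> AdSpend -> BrandLoyalty -> EmailOpen) has no collider blocking it and no conditioned non-collider, so it is open.
Try {BrandLoyalty, CouponUse}:
  P1: blocked at fork node CouponUse ∈ conditioning set.
  P2: blocked at fork node CouponUse ∈ conditioning set.
  P3: blocked at fork node CouponUse ∈ conditioning set.
  P4: blocked at chain node BrandLoyalty ∈ conditioning set.
  P5: blocked at chain node BrandLoyalty ∈ conditioning set.
  P6: blocked at fork node BrandLoyalty ∈ conditioning set.
{BrandLoyalty, CouponUse} contains no descendant of Seasonality and blocks every backdoor path.
Every element of {BrandLoyalty, CouponUse} is needed (dropping BrandLoyalty leaves P5 open; dropping CouponUse leaves P2 open), so no proper subset is valid.
Among all size-2 subsets of the eligible variables, only {BrandLoyalty, CouponUse} blocks every backdoor path, so it is the unique smallest valid adjustment set.

{BrandLoyalty, CouponUse}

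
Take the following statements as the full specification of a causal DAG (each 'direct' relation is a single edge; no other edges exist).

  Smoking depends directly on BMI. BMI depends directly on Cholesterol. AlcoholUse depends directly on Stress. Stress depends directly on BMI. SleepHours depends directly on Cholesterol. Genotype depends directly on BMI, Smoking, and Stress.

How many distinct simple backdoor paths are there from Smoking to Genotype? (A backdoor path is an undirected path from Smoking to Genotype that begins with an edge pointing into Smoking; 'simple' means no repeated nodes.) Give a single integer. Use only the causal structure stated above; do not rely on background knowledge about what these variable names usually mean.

A backdoor path from Smoking to Genotype is any simple undirected path whose first edge points into Smoking (i.e. leaves Smoking via a parent).
Parents of Smoking: {BMI}.
Enumerating:
  P1: Smoking <- BMI -> Stress -> Genotype
  P2: Smoking <- BMI -> Genotype
That exhausts the simple backdoor paths. Count: 2.

2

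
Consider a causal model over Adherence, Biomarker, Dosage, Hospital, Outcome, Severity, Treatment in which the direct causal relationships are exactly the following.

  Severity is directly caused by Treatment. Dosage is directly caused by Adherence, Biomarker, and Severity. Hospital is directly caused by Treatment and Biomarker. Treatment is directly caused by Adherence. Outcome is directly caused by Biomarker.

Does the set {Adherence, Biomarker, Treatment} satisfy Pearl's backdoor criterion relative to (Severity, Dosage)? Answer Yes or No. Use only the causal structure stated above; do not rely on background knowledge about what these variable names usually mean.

Yes

Backdoor paths from Severity to Dosage (paths whose first edge points into Severity):
  P1: Severity <- Treatment <- Adherence -> Dosage
  P2: Severity <- Treatment -> Hospital <- Biomarker -> Dosage
Condition 1 (no descendant of Severity in the set): holds — descendants of Severity are {Dosage}; none are in {Adherence, Biomarker, Treatment}.
Condition 2 (every backdoor path blocked by {Adherence, Biomarker, Treatment}):
  P1: blocked at chain node Treatment ∈ conditioning set.
  P2: blocked at fork node Treatment ∈ conditioning set.
{Adherence, Biomarker, Treatment} satisfies the backdoor criterion.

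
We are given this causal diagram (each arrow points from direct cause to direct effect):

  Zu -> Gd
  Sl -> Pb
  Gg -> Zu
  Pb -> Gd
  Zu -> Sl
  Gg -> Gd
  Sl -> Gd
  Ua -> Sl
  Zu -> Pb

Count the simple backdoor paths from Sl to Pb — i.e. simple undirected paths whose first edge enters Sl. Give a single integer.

3

A backdoor path from Sl to Pb is any simple undirected path whose first edge points into Sl (i.e. leaves Sl via a parent).
Parents of Sl: {Ua, Zu}.
Enumerating:
  P1: Sl <- Zu <- Gg -> Gd <- Pb
  P2: Sl <- Zu -> Pb
  P3: Sl <- Zu -> Gd <- Pb
That exhausts the simple backdoor paths. Count: 3.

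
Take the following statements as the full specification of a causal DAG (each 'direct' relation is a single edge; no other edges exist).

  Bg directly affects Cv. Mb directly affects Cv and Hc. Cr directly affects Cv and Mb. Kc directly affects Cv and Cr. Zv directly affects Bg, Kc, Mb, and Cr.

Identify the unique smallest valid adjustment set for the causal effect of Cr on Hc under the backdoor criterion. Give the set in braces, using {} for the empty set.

{Zv}

Variables eligible for adjustment (non-descendants of Cr, excluding Cr and Hc): {Bg, Kc, Zv}.
Backdoor paths from Cr to Hc:
  P1: Cr <- Zv -> Kc -> Cv <- Mb -> Hc
  P2: Cr <- Zv -> Bg -> Cv <- Mb -> Hc
  P3: Cr <- Zv -> Mb -> Hc
  P4: Cr <- Kc <- Zv -> Bg -> Cv <- Mb -> Hc
  P5: Cr <- Kc <- Zv -> Mb -> Hc
  P6: Cr <- Kc -> Cv <- Bg <- Zv -> Mb -> Hc
  P7: Cr <- Kc -> Cv <- Mb -> Hc
The empty set is not sufficient: P3 (Cr <- Zv -> Mb -> Hc) has no collider blocking it and no conditioned non-collider, so it is open.
Try {Zv}:
  P1: blocked at fork node Zv ∈ conditioning set.
  P2: blocked at fork node Zv ∈ conditioning set.
  P3: blocked at fork node Zv ∈ conditioning set.
  P4: blocked at fork node Zv ∈ conditioning set.
  P5: blocked at fork node Zv ∈ conditioning set.
  P6: blocked at collider Cv (neither it nor any descendant is in the conditioning set).
  P7: blocked at collider Cv (neither it nor any descendant is in the conditioning set).
{Zv} contains no descendant of Cr and blocks every backdoor path.
No other singleton works — e.g. {Kc} leaves P3 open — so {Zv} is the unique smallest valid adjustment set.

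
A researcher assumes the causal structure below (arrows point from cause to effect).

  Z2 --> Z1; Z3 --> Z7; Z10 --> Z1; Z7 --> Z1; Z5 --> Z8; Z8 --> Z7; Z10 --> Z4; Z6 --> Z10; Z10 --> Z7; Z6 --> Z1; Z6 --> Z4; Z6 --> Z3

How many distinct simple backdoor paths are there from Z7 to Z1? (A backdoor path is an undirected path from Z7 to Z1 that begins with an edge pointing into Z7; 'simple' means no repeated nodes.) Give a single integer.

A backdoor path from Z7 to Z1 is any simple undirected path whose first edge points into Z7 (i.e. leaves Z7 via a parent).
Parents of Z7: {Z10, Z3, Z8}.
Enumerating:
  P1: Z7 <- Z3 <- Z6 -> Z10 -> Z1
  P2: Z7 <- Z3 <- Z6 -> Z4 <- Z10 -> Z1
  P3: Z7 <- Z3 <- Z6 -> Z1
  P4: Z7 <- Z10 <- Z6 -> Z1
  P5: Z7 <- Z10 -> Z4 <- Z6 -> Z1
  P6: Z7 <- Z10 -> Z1
That exhausts the simple backdoor paths. Count: 6.

6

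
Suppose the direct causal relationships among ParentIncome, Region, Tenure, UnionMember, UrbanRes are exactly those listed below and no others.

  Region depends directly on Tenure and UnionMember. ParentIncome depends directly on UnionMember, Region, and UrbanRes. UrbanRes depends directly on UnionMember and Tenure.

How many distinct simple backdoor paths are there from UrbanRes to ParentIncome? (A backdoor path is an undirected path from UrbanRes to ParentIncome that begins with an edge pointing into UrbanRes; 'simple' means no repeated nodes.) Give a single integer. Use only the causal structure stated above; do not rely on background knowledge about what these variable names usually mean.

A backdoor path from UrbanRes to ParentIncome is any simple undirected path whose first edge points into UrbanRes (i.e. leaves UrbanRes via a parent).
Parents of UrbanRes: {Tenure, UnionMember}.
Enumerating:
  P1: UrbanRes <- Tenure -> Region <- UnionMember -> ParentIncome
  P2: UrbanRes <- Tenure -> Region -> ParentIncome
  P3: UrbanRes <- UnionMember -> Region -> ParentIncome
  P4: UrbanRes <- UnionMember -> ParentIncome
That exhausts the simple backdoor paths. Count: 4.

4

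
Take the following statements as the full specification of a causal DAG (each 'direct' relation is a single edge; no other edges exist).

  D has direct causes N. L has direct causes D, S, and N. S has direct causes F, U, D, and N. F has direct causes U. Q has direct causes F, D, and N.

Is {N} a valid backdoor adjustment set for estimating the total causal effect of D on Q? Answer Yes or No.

Yes

Backdoor paths from D to Q (paths whose first edge points into D):
  P1: D <- N -> Q
  P2: D <- N -> S <- U -> F -> Q
  P3: D <- N -> S <- F -> Q
  P4: D <- N -> L <- S <- U -> F -> Q
  P5: D <- N -> L <- S <- F -> Q
Condition 1 (no descendant of D in the set): holds — descendants of D are {L, Q, S}; none are in {N}.
Condition 2 (every backdoor path blocked by {N}):
  P1: blocked at fork node N ∈ conditioning set.
  P2: blocked at fork node N ∈ conditioning set.
  P3: blocked at fork node N ∈ conditioning set.
  P4: blocked at fork node N ∈ conditioning set.
  P5: blocked at fork node N ∈ conditioning set.
{N} satisfies the backdoor criterion.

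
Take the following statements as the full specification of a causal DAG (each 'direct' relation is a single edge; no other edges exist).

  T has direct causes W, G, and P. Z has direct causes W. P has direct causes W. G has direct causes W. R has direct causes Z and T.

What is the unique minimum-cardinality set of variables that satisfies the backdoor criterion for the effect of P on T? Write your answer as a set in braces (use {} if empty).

Variables eligible for adjustment (non-descendants of P, excluding P and T): {G, W, Z}.
Backdoor paths from P to T:
  P1: P <- W -> Z -> R <- T
  P2: P <- W -> G -> T
  P3: P <- W -> T
The empty set is not sufficient: P2 (P <- W -> G -> T) has no collider blocking it and no conditioned non-collider, so it is open.
Try {W}:
  P1: blocked at fork node W ∈ conditioning set.
  P2: blocked at fork node W ∈ conditioning set.
  P3: blocked at fork node W ∈ conditioning set.
{W} contains no descendant of P and blocks every backdoor path.
No other singleton works — e.g. {Z} leaves P2 open — so {W} is the unique smallest valid adjustment set.

{W}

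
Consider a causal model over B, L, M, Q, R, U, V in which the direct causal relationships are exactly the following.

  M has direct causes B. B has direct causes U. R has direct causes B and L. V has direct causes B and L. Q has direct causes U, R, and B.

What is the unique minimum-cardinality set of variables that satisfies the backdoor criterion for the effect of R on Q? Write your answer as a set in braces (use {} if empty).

Variables eligible for adjustment (non-descendants of R, excluding R and Q): {B, L, M, U, V}.
Backdoor paths from R to Q:
  P1: R <- B <- U -> Q
  P2: R <- B -> Q
  P3: R <- L -> V <- B <- U -> Q
  P4: R <- L -> V <- B -> Q
The empty set is not sufficient: P1 (R <- B <- U -> Q) has no collider blocking it and no conditioned non-collider, so it is open.
Try {B}:
  P1: blocked at chain node B ∈ conditioning set.
  P2: blocked at fork node B ∈ conditioning set.
  P3: blocked at collider V (neither it nor any descendant is in the conditioning set).
  P4: blocked at collider V (neither it nor any descendant is in the conditioning set).
{B} contains no descendant of R and blocks every backdoor path.
No other singleton works — e.g. {U} leaves P2 open — so {B} is the unique smallest valid adjustment set.

{B}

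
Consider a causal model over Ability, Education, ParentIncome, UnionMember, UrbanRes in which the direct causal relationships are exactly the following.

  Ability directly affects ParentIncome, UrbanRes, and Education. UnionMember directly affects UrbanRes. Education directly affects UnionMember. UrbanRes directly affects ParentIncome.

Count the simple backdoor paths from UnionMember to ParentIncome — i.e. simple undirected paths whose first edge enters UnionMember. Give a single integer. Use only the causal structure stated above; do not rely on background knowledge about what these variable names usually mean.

2

A backdoor path from UnionMember to ParentIncome is any simple undirected path whose first edge points into UnionMember (i.e. leaves UnionMember via a parent).
Parents of UnionMember: {Education}.
Enumerating:
  P1: UnionMember <- Education <- Ability -> UrbanRes -> ParentIncome
  P2: UnionMember <- Education <- Ability -> ParentIncome
That exhausts the simple backdoor paths. Count: 2.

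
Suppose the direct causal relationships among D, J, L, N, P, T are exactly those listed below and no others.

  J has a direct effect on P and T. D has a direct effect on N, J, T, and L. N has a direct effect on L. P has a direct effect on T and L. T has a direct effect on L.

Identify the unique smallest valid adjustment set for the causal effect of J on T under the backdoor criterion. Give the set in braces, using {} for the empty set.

{D}

Variables eligible for adjustment (non-descendants of J, excluding J and T): {D, N}.
Backdoor paths from J to T:
  P1: J <- D -> T
  P2: J <- D -> N -> L <- P -> T
  P3: J <- D -> N -> L <- T
  P4: J <- D -> L <- P -> T
  P5: J <- D -> L <- T
The empty set is not sufficient: P1 (J <- D -> T) has no collider blocking it and no conditioned non-collider, so it is open.
Try {D}:
  P1: blocked at fork node D ∈ conditioning set.
  P2: blocked at fork node D ∈ conditioning set.
  P3: blocked at fork node D ∈ conditioning set.
  P4: blocked at fork node D ∈ conditioning set.
  P5: blocked at fork node D ∈ conditioning set.
{D} contains no descendant of J and blocks every backdoor path.
No other singleton works — e.g. {N} leaves P1 open — so {D} is the unique smallest valid adjustment set.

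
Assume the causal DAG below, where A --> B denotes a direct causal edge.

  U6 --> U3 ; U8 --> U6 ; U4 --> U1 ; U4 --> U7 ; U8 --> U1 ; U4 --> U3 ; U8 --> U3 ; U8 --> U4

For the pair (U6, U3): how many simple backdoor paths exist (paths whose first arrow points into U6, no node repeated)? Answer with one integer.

A backdoor path from U6 to U3 is any simple undirected path whose first edge points into U6 (i.e. leaves U6 via a parent).
Parents of U6: {U8}.
Enumerating:
  P1: U6 <- U8 -> U4 -> U3
  P2: U6 <- U8 -> U1 <- U4 -> U3
  P3: U6 <- U8 -> U3
That exhausts the simple backdoor paths. Count: 3.

3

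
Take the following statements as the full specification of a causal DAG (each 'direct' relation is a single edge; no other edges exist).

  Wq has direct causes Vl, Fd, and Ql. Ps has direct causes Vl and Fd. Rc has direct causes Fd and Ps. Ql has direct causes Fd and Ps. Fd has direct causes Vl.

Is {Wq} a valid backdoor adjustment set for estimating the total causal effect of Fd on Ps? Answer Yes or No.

Backdoor paths from Fd to Ps (paths whose first edge points into Fd):
  P1: Fd <- Vl -> Ps
  P2: Fd <- Vl -> Wq <- Ql <- Ps
Condition 1 (no descendant of Fd in the set): FAILS — Wq is a descendant of Fd.
Condition 2 (every backdoor path blocked by {Wq}):
  P1: open — no interior node is in the conditioning set.
  P2: open — collider(s) Wq are conditioned on (or have a conditioned descendant) and no non-collider on the path is in the set.
{Wq} does not satisfy the backdoor criterion.

No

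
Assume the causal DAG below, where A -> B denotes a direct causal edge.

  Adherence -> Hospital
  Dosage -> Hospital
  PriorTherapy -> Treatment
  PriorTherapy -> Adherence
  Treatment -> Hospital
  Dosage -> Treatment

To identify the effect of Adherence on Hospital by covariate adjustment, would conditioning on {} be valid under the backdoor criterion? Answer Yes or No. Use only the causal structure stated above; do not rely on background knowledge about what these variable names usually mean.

No

Backdoor paths from Adherence to Hospital (paths whose first edge points into Adherence):
  P1: Adherence <- PriorTherapy -> Treatment <- Dosage -> Hospital
  P2: Adherence <- PriorTherapy -> Treatment -> Hospital
Condition 1 (no descendant of Adherence in the set): holds — descendants of Adherence are {Hospital}; none are in {}.
Condition 2 (every backdoor path blocked by {}):
  P1: blocked at collider Treatment (neither it nor any descendant is in the conditioning set).
  P2: open — no interior node is in the conditioning set.
{} does not satisfy the backdoor criterion.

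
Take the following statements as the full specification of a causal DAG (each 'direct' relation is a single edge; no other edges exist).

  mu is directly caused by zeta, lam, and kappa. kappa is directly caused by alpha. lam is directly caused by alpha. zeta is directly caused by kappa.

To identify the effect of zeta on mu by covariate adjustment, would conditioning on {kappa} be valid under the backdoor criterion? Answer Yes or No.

Yes

Backdoor paths from zeta to mu (paths whose first edge points into zeta):
  P1: zeta <- kappa <- alpha -> lam -> mu
  P2: zeta <- kappa -> mu
Condition 1 (no descendant of zeta in the set): holds — descendants of zeta are {mu}; none are in {kappa}.
Condition 2 (every backdoor path blocked by {kappa}):
  P1: blocked at chain node kappa ∈ conditioning set.
  P2: blocked at fork node kappa ∈ conditioning set.
{kappa} satisfies the backdoor criterion.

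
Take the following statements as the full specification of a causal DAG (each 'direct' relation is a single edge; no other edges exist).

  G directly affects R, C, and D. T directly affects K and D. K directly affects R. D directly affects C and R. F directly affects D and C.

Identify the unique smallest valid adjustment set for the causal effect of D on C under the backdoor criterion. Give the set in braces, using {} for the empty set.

{F, G}

Variables eligible for adjustment (non-descendants of D, excluding D and C): {F, G, K, T}.
Backdoor paths from D to C:
  P1: D <- F -> C
  P2: D <- T -> K -> R <- G -> C
  P3: D <- G -> C
The empty set is not sufficient: P1 (D <- F -> C) has no collider blocking it and no conditioned non-collider, so it is open.
Try {F, G}:
  P1: blocked at fork node F ∈ conditioning set.
  P2: blocked at collider R (neither it nor any descendant is in the conditioning set).
  P3: blocked at fork node G ∈ conditioning set.
{F, G} contains no descendant of D and blocks every backdoor path.
Every element of {F, G} is needed (dropping F leaves P1 open; dropping G leaves P3 open), so no proper subset is valid.
Among all size-2 subsets of the eligible variables, only {F, G} blocks every backdoor path, so it is the unique smallest valid adjustment set.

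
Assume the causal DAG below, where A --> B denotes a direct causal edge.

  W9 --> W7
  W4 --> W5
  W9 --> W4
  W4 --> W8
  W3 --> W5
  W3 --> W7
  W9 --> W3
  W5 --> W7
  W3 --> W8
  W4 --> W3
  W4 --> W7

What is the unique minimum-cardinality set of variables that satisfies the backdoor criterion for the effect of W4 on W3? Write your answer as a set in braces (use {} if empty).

{W9}

Variables eligible for adjustment (non-descendants of W4, excluding W4 and W3): {W9}.
Backdoor paths from W4 to W3:
  P1: W4 <- W9 -> W3
  P2: W4 <- W9 -> W7 <- W3
  P3: W4 <- W9 -> W7 <- W5 <- W3
The empty set is not sufficient: P1 (W4 <- W9 -> W3) has no collider blocking it and no conditioned non-collider, so it is open.
Try {W9}:
  P1: blocked at fork node W9 ∈ conditioning set.
  P2: blocked at fork node W9 ∈ conditioning set.
  P3: blocked at fork node W9 ∈ conditioning set.
{W9} contains no descendant of W4 and blocks every backdoor path.
{W9} is the unique smallest valid adjustment set.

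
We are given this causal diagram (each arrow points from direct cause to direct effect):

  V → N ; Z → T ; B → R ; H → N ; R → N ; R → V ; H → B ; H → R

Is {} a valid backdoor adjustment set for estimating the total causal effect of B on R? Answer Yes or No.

No

Backdoor paths from B to R (paths whose first edge points into B):
  P1: B <- H -> R
  P2: B <- H -> N <- R
  P3: B <- H -> N <- V <- R
Condition 1 (no descendant of B in the set): holds — descendants of B are {N, R, V}; none are in {}.
Condition 2 (every backdoor path blocked by {}):
  P1: open — no interior node is in the conditioning set.
  P2: blocked at collider N (neither it nor any descendant is in the conditioning set).
  P3: blocked at collider N (neither it nor any descendant is in the conditioning set).
{} does not satisfy the backdoor criterion.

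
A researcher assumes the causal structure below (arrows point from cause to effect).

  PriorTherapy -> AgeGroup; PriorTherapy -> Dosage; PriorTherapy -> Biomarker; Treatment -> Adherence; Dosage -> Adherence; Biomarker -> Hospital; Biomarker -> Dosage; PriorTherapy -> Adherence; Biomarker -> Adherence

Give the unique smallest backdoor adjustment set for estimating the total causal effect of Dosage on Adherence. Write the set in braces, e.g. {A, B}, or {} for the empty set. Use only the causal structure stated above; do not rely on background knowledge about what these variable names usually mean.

{Biomarker, PriorTherapy}

Variables eligible for adjustment (non-descendants of Dosage, excluding Dosage and Adherence): {AgeGroup, Biomarker, Hospital, PriorTherapy, Treatment}.
Backdoor paths from Dosage to Adherence:
  P1: Dosage <- PriorTherapy -> Biomarker -> Adherence
  P2: Dosage <- PriorTherapy -> Adherence
  P3: Dosage <- Biomarker <- PriorTherapy -> Adherence
  P4: Dosage <- Biomarker -> Adherence
The empty set is not sufficient: P1 (Dosage <- PriorTherapy -> Biomarker -> Adherence) has no collider blocking it and no conditioned non-collider, so it is open.
Try {Biomarker, PriorTherapy}:
  P1: blocked at fork node PriorTherapy ∈ conditioning set.
  P2: blocked at fork node PriorTherapy ∈ conditioning set.
  P3: blocked at chain node Biomarker ∈ conditioning set.
  P4: blocked at fork node Biomarker ∈ conditioning set.
{Biomarker, PriorTherapy} contains no descendant of Dosage and blocks every backdoor path.
Every element of {Biomarker, PriorTherapy} is needed (dropping Biomarker leaves P4 open; dropping PriorTherapy leaves P2 open), so no proper subset is valid.
Among all size-2 subsets of the eligible variables, only {Biomarker, PriorTherapy} blocks every backdoor path, so it is the unique smallest valid adjustment set.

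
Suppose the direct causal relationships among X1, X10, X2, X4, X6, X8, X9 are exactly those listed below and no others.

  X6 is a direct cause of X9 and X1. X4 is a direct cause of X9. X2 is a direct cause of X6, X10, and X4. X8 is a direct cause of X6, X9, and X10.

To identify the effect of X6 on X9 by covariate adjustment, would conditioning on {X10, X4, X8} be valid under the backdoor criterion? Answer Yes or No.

Backdoor paths from X6 to X9 (paths whose first edge points into X6):
  P1: X6 <- X2 -> X4 -> X9
  P2: X6 <- X2 -> X10 <- X8 -> X9
  P3: X6 <- X8 -> X10 <- X2 -> X4 -> X9
  P4: X6 <- X8 -> X9
Condition 1 (no descendant of X6 in the set): holds — descendants of X6 are {X1, X9}; none are in {X10, X4, X8}.
Condition 2 (every backdoor path blocked by {X10, X4, X8}):
  P1: blocked at chain node X4 ∈ conditioning set.
  P2: blocked at fork node X8 ∈ conditioning set.
  P3: blocked at fork node X8 ∈ conditioning set.
  P4: blocked at fork node X8 ∈ conditioning set.
{X10, X4, X8} satisfies the backdoor criterion.

Yes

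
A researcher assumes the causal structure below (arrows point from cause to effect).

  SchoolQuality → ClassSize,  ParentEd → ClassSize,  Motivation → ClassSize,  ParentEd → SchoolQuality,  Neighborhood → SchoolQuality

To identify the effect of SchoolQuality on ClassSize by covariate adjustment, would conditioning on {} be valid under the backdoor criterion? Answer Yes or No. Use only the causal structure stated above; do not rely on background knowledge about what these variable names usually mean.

Backdoor paths from SchoolQuality to ClassSize (paths whose first edge points into SchoolQuality):
  P1: SchoolQuality <- ParentEd -> ClassSize
Condition 1 (no descendant of SchoolQuality in the set): holds — descendants of SchoolQuality are {ClassSize}; none are in {}.
Condition 2 (every backdoor path blocked by {}):
  P1: open — no interior node is in the conditioning set.
{} does not satisfy the backdoor criterion.

No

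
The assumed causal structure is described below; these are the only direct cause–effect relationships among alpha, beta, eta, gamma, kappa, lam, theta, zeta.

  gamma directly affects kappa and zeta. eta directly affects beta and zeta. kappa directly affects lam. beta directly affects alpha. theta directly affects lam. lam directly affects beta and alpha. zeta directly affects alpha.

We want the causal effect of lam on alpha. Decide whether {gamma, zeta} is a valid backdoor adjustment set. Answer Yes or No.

Backdoor paths from lam to alpha (paths whose first edge points into lam):
  P1: lam <- kappa <- gamma -> zeta <- eta -> beta -> alpha
  P2: lam <- kappa <- gamma -> zeta -> alpha
Condition 1 (no descendant of lam in the set): holds — descendants of lam are {alpha, beta}; none are in {gamma, zeta}.
Condition 2 (every backdoor path blocked by {gamma, zeta}):
  P1: blocked at fork node gamma ∈ conditioning set.
  P2: blocked at fork node gamma ∈ conditioning set.
{gamma, zeta} satisfies the backdoor criterion.

Yes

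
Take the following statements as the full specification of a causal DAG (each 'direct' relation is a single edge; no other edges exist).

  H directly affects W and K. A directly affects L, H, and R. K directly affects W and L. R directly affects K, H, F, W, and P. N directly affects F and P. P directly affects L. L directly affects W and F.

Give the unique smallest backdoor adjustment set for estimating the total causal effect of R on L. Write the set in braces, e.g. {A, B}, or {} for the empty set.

{A}

Variables eligible for adjustment (non-descendants of R, excluding R and L): {A, N}.
Backdoor paths from R to L:
  P1: R <- A -> H -> K -> L
  P2: R <- A -> H -> K -> W <- L
  P3: R <- A -> H -> W <- K -> L
  P4: R <- A -> H -> W <- L
  P5: R <- A -> L
The empty set is not sufficient: P1 (R <- A -> H -> K -> L) has no collider blocking it and no conditioned non-collider, so it is open.
Try {A}:
  P1: blocked at fork node A ∈ conditioning set.
  P2: blocked at fork node A ∈ conditioning set.
  P3: blocked at fork node A ∈ conditioning set.
  P4: blocked at fork node A ∈ conditioning set.
  P5: blocked at fork node A ∈ conditioning set.
{A} contains no descendant of R and blocks every backdoor path.
No other singleton works — e.g. {N} leaves P1 open — so {A} is the unique smallest valid adjustment set.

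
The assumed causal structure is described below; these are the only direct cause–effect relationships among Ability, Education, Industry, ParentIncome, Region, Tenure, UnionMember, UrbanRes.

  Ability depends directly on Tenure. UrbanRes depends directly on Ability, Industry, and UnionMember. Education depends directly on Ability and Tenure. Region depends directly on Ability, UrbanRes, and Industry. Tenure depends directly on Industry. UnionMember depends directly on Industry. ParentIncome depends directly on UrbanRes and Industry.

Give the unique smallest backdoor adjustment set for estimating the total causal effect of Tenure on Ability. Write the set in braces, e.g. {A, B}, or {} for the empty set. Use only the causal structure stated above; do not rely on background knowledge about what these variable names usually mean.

{}

Variables eligible for adjustment (non-descendants of Tenure, excluding Tenure and Ability): {Industry, UnionMember}.
Backdoor paths from Tenure to Ability:
  P1: Tenure <- Industry -> UnionMember -> UrbanRes <- Ability
  P2: Tenure <- Industry -> UnionMember -> UrbanRes -> Region <- Ability
  P3: Tenure <- Industry -> UrbanRes <- Ability
  P4: Tenure <- Industry -> UrbanRes -> Region <- Ability
  P5: Tenure <- Industry -> Region <- Ability
  P6: Tenure <- Industry -> Region <- UrbanRes <- Ability
  P7: Tenure <- Industry -> ParentIncome <- UrbanRes <- Ability
  P8: Tenure <- Industry -> ParentIncome <- UrbanRes -> Region <- Ability
Each backdoor path contains an unconditioned collider, so every path is already blocked with the empty conditioning set:
  P1: blocked at collider UrbanRes (neither it nor any descendant is in the conditioning set).
  P2: blocked at collider Region (neither it nor any descendant is in the conditioning set).
  P3: blocked at collider UrbanRes (neither it nor any descendant is in the conditioning set).
  P4: blocked at collider Region (neither it nor any descendant is in the conditioning set).
  P5: blocked at collider Region (neither it nor any descendant is in the conditioning set).
  P6: blocked at collider Region (neither it nor any descendant is in the conditioning set).
  P7: blocked at collider ParentIncome (neither it nor any descendant is in the conditioning set).
  P8: blocked at collider ParentIncome (neither it nor any descendant is in the conditioning set).
The empty set is therefore the unique smallest valid set.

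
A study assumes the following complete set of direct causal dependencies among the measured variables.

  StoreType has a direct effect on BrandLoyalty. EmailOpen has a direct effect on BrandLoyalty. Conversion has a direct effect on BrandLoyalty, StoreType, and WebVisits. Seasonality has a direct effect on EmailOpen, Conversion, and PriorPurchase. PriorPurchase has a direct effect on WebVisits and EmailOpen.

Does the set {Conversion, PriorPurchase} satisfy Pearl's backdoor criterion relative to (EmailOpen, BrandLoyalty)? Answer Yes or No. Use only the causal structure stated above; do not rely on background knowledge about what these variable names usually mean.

Yes

Backdoor paths from EmailOpen to BrandLoyalty (paths whose first edge points into EmailOpen):
  P1: EmailOpen <- Seasonality -> Conversion -> StoreType -> BrandLoyalty
  P2: EmailOpen <- Seasonality -> Conversion -> BrandLoyalty
  P3: EmailOpen <- Seasonality -> PriorPurchase -> WebVisits <- Conversion -> StoreType -> BrandLoyalty
  P4: EmailOpen <- Seasonality -> PriorPurchase -> WebVisits <- Conversion -> BrandLoyalty
  P5: EmailOpen <- PriorPurchase <- Seasonality -> Conversion -> StoreType -> BrandLoyalty
  P6: EmailOpen <- PriorPurchase <- Seasonality -> Conversion -> BrandLoyalty
  P7: EmailOpen <- PriorPurchase -> WebVisits <- Conversion -> StoreType -> BrandLoyalty
  P8: EmailOpen <- PriorPurchase -> WebVisits <- Conversion -> BrandLoyalty
Condition 1 (no descendant of EmailOpen in the set): holds — descendants of EmailOpen are {BrandLoyalty}; none are in {Conversion, PriorPurchase}.
Condition 2 (every backdoor path blocked by {Conversion, PriorPurchase}):
  P1: blocked at chain node Conversion ∈ conditioning set.
  P2: blocked at chain node Conversion ∈ conditioning set.
  P3: blocked at chain node PriorPurchase ∈ conditioning set.
  P4: blocked at chain node PriorPurchase ∈ conditioning set.
  P5: blocked at chain node PriorPurchase ∈ conditioning set.
  P6: blocked at chain node PriorPurchase ∈ conditioning set.
  P7: blocked at fork node PriorPurchase ∈ conditioning set.
  P8: blocked at fork node PriorPurchase ∈ conditioning set.
{Conversion, PriorPurchase} satisfies the backdoor criterion.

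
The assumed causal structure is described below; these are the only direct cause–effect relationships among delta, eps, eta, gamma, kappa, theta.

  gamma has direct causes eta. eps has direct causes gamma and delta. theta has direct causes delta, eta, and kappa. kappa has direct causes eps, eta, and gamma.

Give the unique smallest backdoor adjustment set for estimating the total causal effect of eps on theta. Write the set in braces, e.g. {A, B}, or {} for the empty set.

{delta, gamma}

Variables eligible for adjustment (non-descendants of eps, excluding eps and theta): {delta, eta, gamma}.
Backdoor paths from eps to theta:
  P1: eps <- gamma <- eta -> kappa -> theta
  P2: eps <- gamma <- eta -> theta
  P3: eps <- gamma -> kappa <- eta -> theta
  P4: eps <- gamma -> kappa -> theta
  P5: eps <- delta -> theta
The empty set is not sufficient: P1 (eps <- gamma <- eta -> kappa -> theta) has no collider blocking it and no conditioned non-collider, so it is open.
Try {delta, gamma}:
  P1: blocked at chain node gamma ∈ conditioning set.
  P2: blocked at chain node gamma ∈ conditioning set.
  P3: blocked at fork node gamma ∈ conditioning set.
  P4: blocked at fork node gamma ∈ conditioning set.
  P5: blocked at fork node delta ∈ conditioning set.
{delta, gamma} contains no descendant of eps and blocks every backdoor path.
Every element of {delta, gamma} is needed (dropping delta leaves P5 open; dropping gamma leaves P1 open), so no proper subset is valid.
Among all size-2 subsets of the eligible variables, only {delta, gamma} blocks every backdoor path, so it is the unique smallest valid adjustment set.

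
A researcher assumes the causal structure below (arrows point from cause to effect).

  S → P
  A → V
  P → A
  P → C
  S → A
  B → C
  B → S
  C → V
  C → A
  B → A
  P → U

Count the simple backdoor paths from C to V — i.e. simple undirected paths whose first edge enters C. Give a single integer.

A backdoor path from C to V is any simple undirected path whose first edge points into C (i.e. leaves C via a parent).
Parents of C: {B, P}.
Enumerating:
  P1: C <- B -> S -> P -> A -> V
  P2: C <- B -> S -> A -> V
  P3: C <- B -> A -> V
  P4: C <- P <- S <- B -> A -> V
  P5: C <- P <- S -> A -> V
  P6: C <- P -> A -> V
That exhausts the simple backdoor paths. Count: 6.

6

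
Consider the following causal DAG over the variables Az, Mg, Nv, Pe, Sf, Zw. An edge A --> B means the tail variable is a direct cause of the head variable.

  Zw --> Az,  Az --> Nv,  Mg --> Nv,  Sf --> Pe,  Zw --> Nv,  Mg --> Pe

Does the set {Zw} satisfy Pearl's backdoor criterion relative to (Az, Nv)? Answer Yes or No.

Yes

Backdoor paths from Az to Nv (paths whose first edge points into Az):
  P1: Az <- Zw -> Nv
Condition 1 (no descendant of Az in the set): holds — descendants of Az are {Nv}; none are in {Zw}.
Condition 2 (every backdoor path blocked by {Zw}):
  P1: blocked at fork node Zw ∈ conditioning set.
{Zw} satisfies the backdoor criterion.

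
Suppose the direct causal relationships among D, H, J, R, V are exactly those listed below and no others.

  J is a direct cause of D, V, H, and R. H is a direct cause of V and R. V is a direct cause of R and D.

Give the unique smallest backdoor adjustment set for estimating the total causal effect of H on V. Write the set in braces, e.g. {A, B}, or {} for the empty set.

Variables eligible for adjustment (non-descendants of H, excluding H and V): {J}.
Backdoor paths from H to V:
  P1: H <- J -> V
  P2: H <- J -> R <- V
  P3: H <- J -> D <- V
The empty set is not sufficient: P1 (H <- J -> V) has no collider blocking it and no conditioned non-collider, so it is open.
Try {J}:
  P1: blocked at fork node J ∈ conditioning set.
  P2: blocked at fork node J ∈ conditioning set.
  P3: blocked at fork node J ∈ conditioning set.
{J} contains no descendant of H and blocks every backdoor path.
{J} is the unique smallest valid adjustment set.

{J}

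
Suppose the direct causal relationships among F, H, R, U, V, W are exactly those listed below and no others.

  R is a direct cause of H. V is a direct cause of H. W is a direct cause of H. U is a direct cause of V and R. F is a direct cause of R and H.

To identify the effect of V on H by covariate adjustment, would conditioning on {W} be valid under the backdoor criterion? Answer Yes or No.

No

Backdoor paths from V to H (paths whose first edge points into V):
  P1: V <- U -> R <- F -> H
  P2: V <- U -> R -> H
Condition 1 (no descendant of V in the set): holds — descendants of V are {H}; none are in {W}.
Condition 2 (every backdoor path blocked by {W}):
  P1: blocked at collider R (neither it nor any descendant is in the conditioning set).
  P2: open — no interior node is in the conditioning set.
{W} does not satisfy the backdoor criterion.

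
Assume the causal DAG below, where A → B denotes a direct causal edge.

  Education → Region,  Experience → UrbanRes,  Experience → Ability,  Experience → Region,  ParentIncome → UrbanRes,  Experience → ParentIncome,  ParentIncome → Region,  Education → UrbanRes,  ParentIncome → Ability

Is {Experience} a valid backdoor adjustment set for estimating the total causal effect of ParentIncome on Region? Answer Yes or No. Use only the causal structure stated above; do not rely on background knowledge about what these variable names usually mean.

Backdoor paths from ParentIncome to Region (paths whose first edge points into ParentIncome):
  P1: ParentIncome <- Experience -> UrbanRes <- Education -> Region
  P2: ParentIncome <- Experience -> Region
Condition 1 (no descendant of ParentIncome in the set): holds — descendants of ParentIncome are {Ability, Region, UrbanRes}; none are in {Experience}.
Condition 2 (every backdoor path blocked by {Experience}):
  P1: blocked at fork node Experience ∈ conditioning set.
  P2: blocked at fork node Experience ∈ conditioning set.
{Experience} satisfies the backdoor criterion.

Yes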